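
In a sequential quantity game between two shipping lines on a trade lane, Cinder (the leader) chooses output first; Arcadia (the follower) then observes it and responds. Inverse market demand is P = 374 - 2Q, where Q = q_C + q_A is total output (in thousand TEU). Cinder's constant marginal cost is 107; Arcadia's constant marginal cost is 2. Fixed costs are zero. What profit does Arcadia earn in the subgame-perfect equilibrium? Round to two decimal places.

The follower Arcadia best-responds to any q_C: π_A = (374 - 2Q)q_A - 2q_A.
Follower FOC: 372 - 2q_C - 4q_A = 0, so q_A(q_C) = (372 - 2q_C)/4.
Cinder substitutes q_A(q_C) into its own profit: π_C = q_C(374 - 2q_C - (372 - 2q_C)/2) - 107q_C = (188 - q_C)q_C - 107q_C.
The leader's first-order condition 81 - 2q_C = 0 yields q_C = 81/2.
Then q_A = (372 - 2·(81/2))/4 = 291/4.
Price P = 374 - 2·(453/4) = 295/2.
Arcadia's profit: (295/2 - 2)·(291/4) = 10585.1250.

10585.13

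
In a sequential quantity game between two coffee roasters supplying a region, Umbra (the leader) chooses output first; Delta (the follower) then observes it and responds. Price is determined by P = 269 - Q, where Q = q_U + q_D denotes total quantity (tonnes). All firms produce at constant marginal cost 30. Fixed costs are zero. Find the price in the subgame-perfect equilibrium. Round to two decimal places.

Solve by backward induction. Given q_U, the follower Delta maximises π_D = (269 - q_U - q_D)q_D - 30q_D.
Follower FOC: 239 - q_U - 2q_D = 0, so q_D(q_U) = (239 - q_U)/2.
Umbra substitutes q_D(q_U) into its own profit: π_U = q_U(269 - q_U - (239 - q_U)/2) - 30q_U = (299/2 - (1/2)q_U)q_U - 30q_U.
The leader's first-order condition 239/2 - q_U = 0 yields q_U = 239/2.
Then q_D = (239 - 239/2)/2 = 239/4.
Total output Q = 717/4, so price P = 269 - 717/4 = 359/4.

89.75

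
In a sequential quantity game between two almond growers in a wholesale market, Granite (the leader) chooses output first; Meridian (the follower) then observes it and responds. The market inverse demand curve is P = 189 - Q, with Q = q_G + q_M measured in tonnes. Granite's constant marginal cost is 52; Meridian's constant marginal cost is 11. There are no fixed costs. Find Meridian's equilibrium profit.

4225

Solve by backward induction. Given q_G, the follower Meridian maximises π_M = (189 - q_G - q_M)q_M - 11q_M.
Setting the follower's marginal profit to zero, 178 - q_G - 2q_M = 0, i.e. q_M = (178 - q_G)/2.
The leader anticipates this reaction. Substituting into P = 189 - Q gives P = 100 - (1/2)q_G, so π_G = (100 - (1/2)q_G)q_G - 52q_G.
Leader FOC: 48 - q_G = 0, so q_G = 48.
Then q_M = (178 - 48)/2 = 65.
Price P = 189 - 113 = 76.
Meridian's profit: (76 - 11)·65 = 4225.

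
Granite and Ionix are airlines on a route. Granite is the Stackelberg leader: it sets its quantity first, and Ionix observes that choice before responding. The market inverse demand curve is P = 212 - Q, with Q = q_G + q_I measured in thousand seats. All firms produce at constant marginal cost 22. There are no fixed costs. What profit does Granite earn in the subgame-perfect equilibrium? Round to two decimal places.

4512.50

Solve by backward induction. Given q_G, the follower Ionix maximises π_I = (212 - q_G - q_I)q_I - 22q_I.
Setting the follower's marginal profit to zero, 190 - q_G - 2q_I = 0, i.e. q_I = (190 - q_G)/2.
Granite substitutes q_I(q_G) into its own profit: π_G = q_G(212 - q_G - (190 - q_G)/2) - 22q_G = (117 - (1/2)q_G)q_G - 22q_G.
Leader FOC: 95 - q_G = 0, so q_G = 95.
Then q_I = (190 - 95)/2 = 95/2.
Price P = 212 - 285/2 = 139/2.
Granite's profit: (139/2 - 22)·95 = 4512.5000.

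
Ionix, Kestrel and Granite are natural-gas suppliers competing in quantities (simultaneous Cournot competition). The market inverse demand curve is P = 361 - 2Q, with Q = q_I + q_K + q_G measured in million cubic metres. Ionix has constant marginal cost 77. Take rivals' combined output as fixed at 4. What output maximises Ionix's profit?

69

With rivals' combined output fixed at 4, Ionix's profit is π_I = (361 - 2·4 - 2q_I)q_I - (77q_I) = (353 - 2q_I)q_I - (77q_I).
∂π_I/∂q_I = 276 - 4q_I = 0, so q_I = 69.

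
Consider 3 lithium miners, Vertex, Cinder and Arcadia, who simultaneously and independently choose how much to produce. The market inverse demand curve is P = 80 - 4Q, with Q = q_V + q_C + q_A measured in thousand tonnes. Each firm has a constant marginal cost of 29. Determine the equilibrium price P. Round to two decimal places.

41.75

A representative firm's profit is π_i = q_i(80 - 4Q) - 29q_i.
First-order condition (treating rivals' output as given): 51 - 8q_i - 4·Σ_{j≠i} q_j = 0.
With identical firms every q_j equals q_i, so Σ_{j≠i} q_j = 2q_i and 51 = 16q_i, giving q_i = 51/16.
Total output Q = 153/16, so price P = 80 - 4·(153/16) = 167/4.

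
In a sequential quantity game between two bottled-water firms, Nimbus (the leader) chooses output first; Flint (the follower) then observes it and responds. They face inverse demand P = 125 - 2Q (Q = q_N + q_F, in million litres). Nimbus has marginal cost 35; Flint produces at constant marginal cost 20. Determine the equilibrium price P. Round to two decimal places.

53.75

The follower Flint best-responds to any q_N: π_F = (125 - 2Q)q_F - 20q_F.
Setting the follower's marginal profit to zero, 105 - 2q_N - 4q_F = 0, i.e. q_F = (105 - 2q_N)/4.
The leader anticipates this reaction. Substituting into P = 125 - 2Q gives P = 145/2 - q_N, so π_N = (145/2 - q_N)q_N - 35q_N.
The leader's first-order condition 75/2 - 2q_N = 0 yields q_N = 75/4.
Then q_F = (105 - 2·(75/4))/4 = 135/8.
Total output Q = 285/8, so price P = 125 - 2·(285/8) = 215/4.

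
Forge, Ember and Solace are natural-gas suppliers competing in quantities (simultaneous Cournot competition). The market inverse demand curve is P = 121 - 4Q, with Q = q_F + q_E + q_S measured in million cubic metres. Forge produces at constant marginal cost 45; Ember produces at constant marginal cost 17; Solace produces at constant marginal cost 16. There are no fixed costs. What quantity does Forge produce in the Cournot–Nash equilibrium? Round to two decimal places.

Forge's profit: π_F = (121 - 4Q)q_F - (45q_F). Setting ∂π_F/∂q_F = 0: 76 - 8q_F - 4(q_E + q_S) = 0.
Ember's first-order condition: 104 - 8q_E - 4(q_F + q_S) = 0.
Solace's first-order condition: 105 - 8q_S - 4(q_F + q_E) = 0.
Adding the 3 conditions: 285 − 8Q − 8Q = 0, i.e. Q = 285/16.
Back-substituting: q_F = (76 − 285/4)/4 = 19/16, q_E = (104 − 285/4)/4 = 131/16, q_S = (105 − 285/4)/4 = 135/16.

1.19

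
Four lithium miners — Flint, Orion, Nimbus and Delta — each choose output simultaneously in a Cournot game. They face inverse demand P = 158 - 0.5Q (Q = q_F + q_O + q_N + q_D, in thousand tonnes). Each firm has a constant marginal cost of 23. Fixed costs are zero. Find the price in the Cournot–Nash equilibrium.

Each firm earns π_i = (158 - 0.5Q)q_i - 23q_i.
Setting ∂π_i/∂q_i = 0 with rivals' quantities fixed: 135 - q_i - (1/2)·Σ_{j≠i} q_j = 0.
By symmetry each firm produces the same amount; substituting Σ_{j≠i} q_j = 3q_i yields q_i = 135/(5/2) = 54.
Total output Q = 216, so price P = 158 - (1/2)·216 = 50.

50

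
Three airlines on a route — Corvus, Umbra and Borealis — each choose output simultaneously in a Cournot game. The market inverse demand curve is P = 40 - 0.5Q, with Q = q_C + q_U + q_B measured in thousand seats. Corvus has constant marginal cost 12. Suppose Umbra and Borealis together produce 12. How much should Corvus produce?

With rivals' combined output fixed at 12, Corvus's profit is π_C = (40 - (1/2)·12 - (1/2)q_C)q_C - (12q_C) = (34 - (1/2)q_C)q_C - (12q_C).
∂π_C/∂q_C = 22 - q_C = 0, so q_C = 22.

22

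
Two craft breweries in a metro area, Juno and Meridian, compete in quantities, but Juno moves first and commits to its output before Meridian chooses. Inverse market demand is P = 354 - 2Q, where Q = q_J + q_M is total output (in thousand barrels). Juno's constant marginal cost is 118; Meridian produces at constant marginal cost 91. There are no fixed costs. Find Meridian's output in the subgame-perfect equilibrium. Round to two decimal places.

39.63

The follower Meridian best-responds to any q_J: π_M = (354 - 2Q)q_M - 91q_M.
Follower FOC: 263 - 2q_J - 4q_M = 0, so q_M(q_J) = (263 - 2q_J)/4.
The leader anticipates this reaction. Substituting into P = 354 - 2Q gives P = 445/2 - q_J, so π_J = (445/2 - q_J)q_J - 118q_J.
Leader FOC: 209/2 - 2q_J = 0, so q_J = 209/4.
Then q_M = (263 - 2·(209/4))/4 = 317/8.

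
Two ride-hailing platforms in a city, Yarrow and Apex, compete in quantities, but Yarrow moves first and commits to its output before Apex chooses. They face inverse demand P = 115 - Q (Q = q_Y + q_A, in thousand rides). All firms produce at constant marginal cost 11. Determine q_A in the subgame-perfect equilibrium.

26

The follower Apex best-responds to any q_Y: π_A = (115 - Q)q_A - 11q_A.
∂π_A/∂q_A = 104 - q_Y - 2q_A = 0 gives the reaction function q_A = (104 - q_Y)/2.
The leader anticipates this reaction. Substituting into P = 115 - Q gives P = 63 - (1/2)q_Y, so π_Y = (63 - (1/2)q_Y)q_Y - 11q_Y.
Maximising: ∂π_Y/∂q_Y = 52 - q_Y = 0, giving q_Y = 52.
Then q_A = (104 - 52)/2 = 26.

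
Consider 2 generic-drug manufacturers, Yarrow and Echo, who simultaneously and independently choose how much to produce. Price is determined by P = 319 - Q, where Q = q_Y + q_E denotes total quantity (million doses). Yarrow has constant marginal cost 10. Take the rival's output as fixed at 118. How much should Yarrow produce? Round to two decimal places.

With the rival's output fixed at 118, Yarrow's profit is π_Y = (319 - 118 - q_Y)q_Y - (10q_Y) = (201 - q_Y)q_Y - (10q_Y).
∂π_Y/∂q_Y = 191 - 2q_Y = 0, so q_Y = 191/2.

95.50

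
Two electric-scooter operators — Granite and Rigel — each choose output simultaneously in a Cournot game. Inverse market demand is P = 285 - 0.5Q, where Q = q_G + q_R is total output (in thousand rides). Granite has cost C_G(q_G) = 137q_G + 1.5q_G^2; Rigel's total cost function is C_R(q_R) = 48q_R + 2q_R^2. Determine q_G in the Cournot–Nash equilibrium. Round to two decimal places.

31.47

Granite's profit: π_G = (285 - 0.5Q)q_G - (137q_G + (3/2)q_G²). Setting ∂π_G/∂q_G = 0: 148 - 4q_G - (1/2)(q_R) = 0.
Rigel's first-order condition: 237 - 5q_R - (1/2)(q_G) = 0.
So q_G = (148 - (1/2)q_R)/4 and q_R = (237 - (1/2)q_G)/5.
Substituting one into the other gives q_G = 31.4684 and q_R = 44.2532.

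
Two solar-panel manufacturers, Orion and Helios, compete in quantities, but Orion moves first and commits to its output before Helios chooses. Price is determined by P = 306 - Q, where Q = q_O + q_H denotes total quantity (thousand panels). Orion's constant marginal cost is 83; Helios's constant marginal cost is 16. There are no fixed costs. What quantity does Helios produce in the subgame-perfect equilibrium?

The follower Helios best-responds to any q_O: π_H = (306 - Q)q_H - 16q_H.
Setting the follower's marginal profit to zero, 290 - q_O - 2q_H = 0, i.e. q_H = (290 - q_O)/2.
The leader anticipates this reaction. Substituting into P = 306 - Q gives P = 161 - (1/2)q_O, so π_O = (161 - (1/2)q_O)q_O - 83q_O.
The leader's first-order condition 78 - q_O = 0 yields q_O = 78.
Then q_H = (290 - 78)/2 = 106.

106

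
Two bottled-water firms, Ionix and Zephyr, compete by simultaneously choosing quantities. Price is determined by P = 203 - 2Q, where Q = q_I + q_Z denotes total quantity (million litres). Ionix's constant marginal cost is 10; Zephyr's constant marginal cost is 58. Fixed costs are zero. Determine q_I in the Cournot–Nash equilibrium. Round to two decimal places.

Ionix's profit: π_I = (203 - 2Q)q_I - (10q_I). Setting ∂π_I/∂q_I = 0: 193 - 4q_I - 2(q_Z) = 0.
Zephyr's first-order condition: 145 - 4q_Z - 2(q_I) = 0.
Rearranging gives the reaction functions q_I = (193 - 2q_Z)/4 and q_Z = (145 - 2q_I)/4.
Substituting one into the other gives q_I = 241/6 and q_Z = 97/6.

40.17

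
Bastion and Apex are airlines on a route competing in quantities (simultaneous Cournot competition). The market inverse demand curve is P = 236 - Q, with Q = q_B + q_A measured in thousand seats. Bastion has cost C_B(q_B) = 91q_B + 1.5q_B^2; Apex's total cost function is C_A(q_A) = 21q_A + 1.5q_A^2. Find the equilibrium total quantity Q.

Bastion's profit: π_B = (236 - Q)q_B - (91q_B + (3/2)q_B²). Setting ∂π_B/∂q_B = 0: 145 - 5q_B - (q_A) = 0.
Apex's first-order condition: 215 - 5q_A - (q_B) = 0.
So q_B = (145 - q_A)/5 and q_A = (215 - q_B)/5.
Substituting one into the other gives q_B = 85/4 and q_A = 155/4.
Total output Q = 85/4 + 155/4 = 60.

60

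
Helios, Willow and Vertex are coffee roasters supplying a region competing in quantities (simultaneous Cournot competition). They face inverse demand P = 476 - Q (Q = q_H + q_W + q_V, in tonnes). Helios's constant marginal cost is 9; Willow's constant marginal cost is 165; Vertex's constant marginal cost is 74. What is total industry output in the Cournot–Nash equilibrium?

Helios's profit: π_H = (476 - Q)q_H - (9q_H). Setting ∂π_H/∂q_H = 0: 467 - 2q_H - (q_W + q_V) = 0.
Willow's first-order condition: 311 - 2q_W - (q_H + q_V) = 0.
Vertex's profit: π_V = (476 - Q)q_V - (74q_V). Setting ∂π_V/∂q_V = 0: 402 - 2q_V - (q_H + q_W) = 0.
Adding the 3 first-order conditions: 1180 − 4Q = 0, so Q = 295.
Back-substituting: q_H = (467 − 295) = 172, q_W = (311 − 295) = 16, q_V = (402 − 295) = 107.
Total output Q = 172 + 16 + 107 = 295.

295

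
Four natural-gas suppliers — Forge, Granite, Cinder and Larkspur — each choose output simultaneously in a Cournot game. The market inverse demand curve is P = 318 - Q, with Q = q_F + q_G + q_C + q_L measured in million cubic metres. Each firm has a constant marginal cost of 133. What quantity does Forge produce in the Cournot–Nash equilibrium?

A representative firm's profit is π_i = q_i(318 - Q) - 133q_i.
Setting ∂π_i/∂q_i = 0 with rivals' quantities fixed: 185 - 2q_i - Σ_{j≠i} q_j = 0.
By symmetry each firm produces the same amount; substituting Σ_{j≠i} q_j = 3q_i yields q_i = 185/5 = 37.

37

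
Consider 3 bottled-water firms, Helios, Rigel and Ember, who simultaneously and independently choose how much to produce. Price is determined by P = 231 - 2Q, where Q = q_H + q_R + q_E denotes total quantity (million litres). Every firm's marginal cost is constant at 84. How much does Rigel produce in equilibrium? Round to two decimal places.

18.38

Each firm earns π_i = (231 - 2Q)q_i - 84q_i.
Setting ∂π_i/∂q_i = 0 with rivals' quantities fixed: 147 - 4q_i - 2·Σ_{j≠i} q_j = 0.
By symmetry each firm produces the same amount; substituting Σ_{j≠i} q_j = 2q_i yields q_i = 147/8.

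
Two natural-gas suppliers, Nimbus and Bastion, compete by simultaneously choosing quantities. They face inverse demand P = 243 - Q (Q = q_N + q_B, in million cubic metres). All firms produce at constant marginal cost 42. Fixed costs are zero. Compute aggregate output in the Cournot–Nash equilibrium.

134

A representative firm's profit is π_i = q_i(243 - Q) - 42q_i.
First-order condition (treating rivals' output as given): 201 - 2q_i - q_j = 0.
By symmetry each firm produces the same amount; substituting q_j = q_i yields q_i = 201/3 = 67.
Total output Q = 67 + 67 = 134.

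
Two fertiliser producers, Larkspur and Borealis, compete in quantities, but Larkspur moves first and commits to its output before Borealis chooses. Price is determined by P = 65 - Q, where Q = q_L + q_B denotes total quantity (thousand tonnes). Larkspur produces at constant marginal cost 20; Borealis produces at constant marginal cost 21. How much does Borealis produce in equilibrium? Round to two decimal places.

Solve by backward induction. Given q_L, the follower Borealis maximises π_B = (65 - q_L - q_B)q_B - 21q_B.
Follower FOC: 44 - q_L - 2q_B = 0, so q_B(q_L) = (44 - q_L)/2.
Larkspur substitutes q_B(q_L) into its own profit: π_L = q_L(65 - q_L - (44 - q_L)/2) - 20q_L = (43 - (1/2)q_L)q_L - 20q_L.
The leader's first-order condition 23 - q_L = 0 yields q_L = 23.
Then q_B = (44 - 23)/2 = 21/2.

10.50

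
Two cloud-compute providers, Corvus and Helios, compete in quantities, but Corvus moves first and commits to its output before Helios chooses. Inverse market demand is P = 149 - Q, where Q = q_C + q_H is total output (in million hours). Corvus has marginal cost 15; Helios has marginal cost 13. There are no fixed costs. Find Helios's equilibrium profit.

1225

The follower Helios best-responds to any q_C: π_H = (149 - Q)q_H - 13q_H.
∂π_H/∂q_H = 136 - q_C - 2q_H = 0 gives the reaction function q_H = (136 - q_C)/2.
The leader anticipates this reaction. Substituting into P = 149 - Q gives P = 81 - (1/2)q_C, so π_C = (81 - (1/2)q_C)q_C - 15q_C.
The leader's first-order condition 66 - q_C = 0 yields q_C = 66.
Then q_H = (136 - 66)/2 = 35.
Price P = 149 - 101 = 48.
Helios's profit: (48 - 13)·35 = 1225.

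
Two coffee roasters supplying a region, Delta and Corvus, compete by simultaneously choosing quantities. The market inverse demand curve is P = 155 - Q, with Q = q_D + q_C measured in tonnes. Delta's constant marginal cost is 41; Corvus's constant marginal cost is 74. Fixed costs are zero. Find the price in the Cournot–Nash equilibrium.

90

Delta's profit: π_D = (155 - Q)q_D - (41q_D). Setting ∂π_D/∂q_D = 0: 114 - 2q_D - (q_C) = 0.
Corvus's first-order condition: 81 - 2q_C - (q_D) = 0.
Best responses: q_D = (114 - q_C)/2, q_C = (81 - q_D)/2.
Substituting one into the other gives q_D = 49 and q_C = 16.
Total output Q = 65, so price P = 155 - 65 = 90.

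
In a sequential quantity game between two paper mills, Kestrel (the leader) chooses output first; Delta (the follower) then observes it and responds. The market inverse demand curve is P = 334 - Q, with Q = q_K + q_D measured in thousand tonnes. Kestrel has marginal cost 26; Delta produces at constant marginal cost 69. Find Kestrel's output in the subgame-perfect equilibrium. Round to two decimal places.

175.50

The follower Delta best-responds to any q_K: π_D = (334 - Q)q_D - 69q_D.
∂π_D/∂q_D = 265 - q_K - 2q_D = 0 gives the reaction function q_D = (265 - q_K)/2.
The leader anticipates this reaction. Substituting into P = 334 - Q gives P = 403/2 - (1/2)q_K, so π_K = (403/2 - (1/2)q_K)q_K - 26q_K.
Leader FOC: 351/2 - q_K = 0, so q_K = 351/2.
Then q_D = (265 - 351/2)/2 = 179/4.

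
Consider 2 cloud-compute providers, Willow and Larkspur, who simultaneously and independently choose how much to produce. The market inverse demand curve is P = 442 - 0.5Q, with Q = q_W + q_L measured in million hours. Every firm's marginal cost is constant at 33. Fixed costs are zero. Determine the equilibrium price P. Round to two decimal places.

169.33

A representative firm's profit is π_i = q_i(442 - 0.5Q) - 33q_i.
First-order condition (treating rivals' output as given): 409 - q_i - (1/2)q_j = 0.
By symmetry each firm produces the same amount; substituting q_j = q_i yields q_i = 409/(3/2) = 818/3.
Total output Q = 1636/3, so price P = 442 - (1/2)·(1636/3) = 508/3.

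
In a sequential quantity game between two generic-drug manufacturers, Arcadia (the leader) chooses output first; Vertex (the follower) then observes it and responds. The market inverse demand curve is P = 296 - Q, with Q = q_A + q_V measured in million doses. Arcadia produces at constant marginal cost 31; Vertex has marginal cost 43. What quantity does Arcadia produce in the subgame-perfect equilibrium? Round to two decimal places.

The follower Vertex best-responds to any q_A: π_V = (296 - Q)q_V - 43q_V.
∂π_V/∂q_V = 253 - q_A - 2q_V = 0 gives the reaction function q_V = (253 - q_A)/2.
The leader anticipates this reaction. Substituting into P = 296 - Q gives P = 339/2 - (1/2)q_A, so π_A = (339/2 - (1/2)q_A)q_A - 31q_A.
Leader FOC: 277/2 - q_A = 0, so q_A = 277/2.
Then q_V = (253 - 277/2)/2 = 229/4.

138.50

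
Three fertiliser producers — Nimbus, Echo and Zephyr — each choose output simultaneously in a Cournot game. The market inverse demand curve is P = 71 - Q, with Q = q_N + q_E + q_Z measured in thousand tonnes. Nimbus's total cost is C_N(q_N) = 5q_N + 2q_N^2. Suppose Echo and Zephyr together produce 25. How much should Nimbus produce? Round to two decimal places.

6.83

With rivals' combined output fixed at 25, Nimbus's profit is π_N = (71 - 25 - q_N)q_N - (5q_N + 2q_N²) = (46 - q_N)q_N - (5q_N + 2q_N²).
∂π_N/∂q_N = 41 - 6q_N = 0, so q_N = 41/6.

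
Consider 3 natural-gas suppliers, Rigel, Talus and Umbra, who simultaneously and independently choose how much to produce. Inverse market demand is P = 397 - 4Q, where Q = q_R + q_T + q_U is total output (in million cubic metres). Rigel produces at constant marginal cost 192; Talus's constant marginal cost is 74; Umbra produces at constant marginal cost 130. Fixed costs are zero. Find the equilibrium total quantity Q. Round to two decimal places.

49.69

Rigel's profit: π_R = (397 - 4Q)q_R - (192q_R). Setting ∂π_R/∂q_R = 0: 205 - 8q_R - 4(q_T + q_U) = 0.
Talus's profit: π_T = (397 - 4Q)q_T - (74q_T). Setting ∂π_T/∂q_T = 0: 323 - 8q_T - 4(q_R + q_U) = 0.
Umbra's first-order condition: 267 - 8q_U - 4(q_R + q_T) = 0.
Summing all 3 equations gives 795 − 16Q = 0, hence Q = 795/16.
Back-substituting: q_R = (205 − 795/4)/4 = 25/16, q_T = (323 − 795/4)/4 = 497/16, q_U = (267 − 795/4)/4 = 273/16.
Total output Q = 25/16 + 497/16 + 273/16 = 795/16.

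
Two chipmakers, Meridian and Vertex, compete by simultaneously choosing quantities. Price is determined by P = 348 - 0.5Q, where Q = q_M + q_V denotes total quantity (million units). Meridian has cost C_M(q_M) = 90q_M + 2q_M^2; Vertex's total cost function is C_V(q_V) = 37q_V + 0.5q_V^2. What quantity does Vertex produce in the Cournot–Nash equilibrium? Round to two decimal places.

146.26

Meridian's profit: π_M = (348 - 0.5Q)q_M - (90q_M + 2q_M²). Setting ∂π_M/∂q_M = 0: 258 - 5q_M - (1/2)(q_V) = 0.
Vertex's first-order condition: 311 - 2q_V - (1/2)(q_M) = 0.
So q_M = (258 - (1/2)q_V)/5 and q_V = (311 - (1/2)q_M)/2.
Substituting one into the other gives q_M = 1442/39 and q_V = 146.2564.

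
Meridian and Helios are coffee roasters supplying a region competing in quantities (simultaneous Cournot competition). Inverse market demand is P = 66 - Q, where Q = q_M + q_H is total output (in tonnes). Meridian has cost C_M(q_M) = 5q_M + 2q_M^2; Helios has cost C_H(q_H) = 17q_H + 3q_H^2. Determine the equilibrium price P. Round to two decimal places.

51.70

Meridian's profit: π_M = (66 - Q)q_M - (5q_M + 2q_M²). Setting ∂π_M/∂q_M = 0: 61 - 6q_M - (q_H) = 0.
Helios's first-order condition: 49 - 8q_H - (q_M) = 0.
Rearranging gives the reaction functions q_M = (61 - q_H)/6 and q_H = (49 - q_M)/8.
Substituting one into the other gives q_M = 439/47 and q_H = 233/47.
Total output Q = 672/47, so price P = 66 - 672/47 = 51.7021.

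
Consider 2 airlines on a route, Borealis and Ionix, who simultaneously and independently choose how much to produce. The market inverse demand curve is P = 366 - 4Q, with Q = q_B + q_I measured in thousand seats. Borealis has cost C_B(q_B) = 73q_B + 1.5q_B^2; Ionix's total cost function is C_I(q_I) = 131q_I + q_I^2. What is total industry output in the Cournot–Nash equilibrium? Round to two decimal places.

Borealis's profit: π_B = (366 - 4Q)q_B - (73q_B + (3/2)q_B²). Setting ∂π_B/∂q_B = 0: 293 - 11q_B - 4(q_I) = 0.
Ionix's profit: π_I = (366 - 4Q)q_I - (131q_I + q_I²). Setting ∂π_I/∂q_I = 0: 235 - 10q_I - 4(q_B) = 0.
Rearranging gives the reaction functions q_B = (293 - 4q_I)/11 and q_I = (235 - 4q_B)/10.
Solving the pair: q_B = 995/47, q_I = 1413/94.
Total output Q = 995/47 + 1413/94 = 36.2021.

36.20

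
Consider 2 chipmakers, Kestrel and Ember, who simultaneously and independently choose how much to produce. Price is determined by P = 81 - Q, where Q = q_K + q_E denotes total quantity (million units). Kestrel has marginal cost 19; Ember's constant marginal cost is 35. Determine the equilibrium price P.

Kestrel's profit: π_K = (81 - Q)q_K - (19q_K). Setting ∂π_K/∂q_K = 0: 62 - 2q_K - (q_E) = 0.
Ember's profit: π_E = (81 - Q)q_E - (35q_E). Setting ∂π_E/∂q_E = 0: 46 - 2q_E - (q_K) = 0.
Best responses: q_K = (62 - q_E)/2, q_E = (46 - q_K)/2.
Solving the pair: q_K = 26, q_E = 10.
Total output Q = 36, so price P = 81 - 36 = 45.

45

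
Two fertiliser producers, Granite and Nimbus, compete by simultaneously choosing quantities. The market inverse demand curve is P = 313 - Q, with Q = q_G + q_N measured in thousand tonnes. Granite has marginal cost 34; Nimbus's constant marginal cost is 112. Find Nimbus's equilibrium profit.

1681

Granite's profit: π_G = (313 - Q)q_G - (34q_G). Setting ∂π_G/∂q_G = 0: 279 - 2q_G - (q_N) = 0.
Nimbus's profit: π_N = (313 - Q)q_N - (112q_N). Setting ∂π_N/∂q_N = 0: 201 - 2q_N - (q_G) = 0.
Best responses: q_G = (279 - q_N)/2, q_N = (201 - q_G)/2.
Solving the pair: q_G = 119, q_N = 41.
Price P = 313 - 160 = 153.
Nimbus's profit: (153 - 112)·41 = 1681.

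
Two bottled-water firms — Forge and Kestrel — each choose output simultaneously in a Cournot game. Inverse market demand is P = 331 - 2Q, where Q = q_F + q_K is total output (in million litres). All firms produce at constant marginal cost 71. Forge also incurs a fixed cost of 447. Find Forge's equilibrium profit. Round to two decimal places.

A representative firm's profit is π_i = q_i(331 - 2Q) - 71q_i.
Setting ∂π_i/∂q_i = 0 with rivals' quantities fixed: 260 - 4q_i - 2q_j = 0.
With identical firms every q_j equals q_i, so q_j = q_i and 260 = 6q_i, giving q_i = 130/3.
Price P = 331 - 2·(260/3) = 473/3.
Forge's profit: (473/3 - 71)·(130/3) - 447 = 3308.5556.

3308.56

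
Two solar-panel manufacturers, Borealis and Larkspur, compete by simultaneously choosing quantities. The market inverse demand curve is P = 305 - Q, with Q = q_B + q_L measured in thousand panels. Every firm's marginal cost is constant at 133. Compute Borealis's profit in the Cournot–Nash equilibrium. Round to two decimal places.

3287.11

Each firm earns π_i = (305 - Q)q_i - 133q_i.
Setting ∂π_i/∂q_i = 0 with rivals' quantities fixed: 172 - 2q_i - q_j = 0.
By symmetry each firm produces the same amount; substituting q_j = q_i yields q_i = 172/3.
Price P = 305 - 344/3 = 571/3.
Borealis's profit: (571/3 - 133)·(172/3) = 3287.1111.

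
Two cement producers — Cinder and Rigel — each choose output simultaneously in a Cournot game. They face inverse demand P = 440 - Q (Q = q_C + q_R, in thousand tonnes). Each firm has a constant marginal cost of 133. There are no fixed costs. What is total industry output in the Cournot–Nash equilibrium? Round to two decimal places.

Each firm earns π_i = (440 - Q)q_i - 133q_i.
Setting ∂π_i/∂q_i = 0 with rivals' quantities fixed: 307 - 2q_i - q_j = 0.
With identical firms every q_j equals q_i, so q_j = q_i and 307 = 3q_i, giving q_i = 307/3.
Total output Q = 307/3 + 307/3 = 614/3.

204.67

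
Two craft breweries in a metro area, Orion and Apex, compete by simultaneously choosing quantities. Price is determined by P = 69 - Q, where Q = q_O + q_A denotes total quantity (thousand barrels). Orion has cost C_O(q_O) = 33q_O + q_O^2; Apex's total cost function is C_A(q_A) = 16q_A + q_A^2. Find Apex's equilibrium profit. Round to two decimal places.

275.34

Orion's profit: π_O = (69 - Q)q_O - (33q_O + q_O²). Setting ∂π_O/∂q_O = 0: 36 - 4q_O - (q_A) = 0.
Apex's first-order condition: 53 - 4q_A - (q_O) = 0.
Rearranging gives the reaction functions q_O = (36 - q_A)/4 and q_A = (53 - q_O)/4.
Solving the pair: q_O = 91/15, q_A = 176/15.
Price P = 69 - 89/5 = 256/5.
Apex's profit: (256/5)·(176/15) - 16·(176/15) - (176/15)² = 275.3422.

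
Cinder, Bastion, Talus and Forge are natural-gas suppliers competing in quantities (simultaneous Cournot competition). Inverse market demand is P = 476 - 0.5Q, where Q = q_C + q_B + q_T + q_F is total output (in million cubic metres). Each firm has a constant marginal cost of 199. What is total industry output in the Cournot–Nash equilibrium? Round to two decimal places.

A representative firm's profit is π_i = q_i(476 - 0.5Q) - 199q_i.
Setting ∂π_i/∂q_i = 0 with rivals' quantities fixed: 277 - q_i - (1/2)·Σ_{j≠i} q_j = 0.
With identical firms every q_j equals q_i, so Σ_{j≠i} q_j = 3q_i and 277 = (5/2)q_i, giving q_i = 554/5.
Total output Q = 554/5 + 554/5 + 554/5 + 554/5 = 443.2000.

443.20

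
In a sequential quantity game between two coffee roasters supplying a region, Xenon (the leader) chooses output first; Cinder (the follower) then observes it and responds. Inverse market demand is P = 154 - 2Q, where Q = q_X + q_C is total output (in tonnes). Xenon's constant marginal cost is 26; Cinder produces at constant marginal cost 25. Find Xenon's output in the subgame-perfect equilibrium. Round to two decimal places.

Solve by backward induction. Given q_X, the follower Cinder maximises π_C = (154 - 2q_X - 2q_C)q_C - 25q_C.
Follower FOC: 129 - 2q_X - 4q_C = 0, so q_C(q_X) = (129 - 2q_X)/4.
The leader anticipates this reaction. Substituting into P = 154 - 2Q gives P = 179/2 - q_X, so π_X = (179/2 - q_X)q_X - 26q_X.
The leader's first-order condition 127/2 - 2q_X = 0 yields q_X = 127/4.
Then q_C = (129 - 2·(127/4))/4 = 131/8.

31.75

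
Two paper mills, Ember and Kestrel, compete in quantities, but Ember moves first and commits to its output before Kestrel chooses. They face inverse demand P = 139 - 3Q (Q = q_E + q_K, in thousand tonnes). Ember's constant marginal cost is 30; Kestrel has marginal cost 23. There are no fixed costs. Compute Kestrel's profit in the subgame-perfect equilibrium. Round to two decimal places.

The follower Kestrel best-responds to any q_E: π_K = (139 - 3Q)q_K - 23q_K.
∂π_K/∂q_K = 116 - 3q_E - 6q_K = 0 gives the reaction function q_K = (116 - 3q_E)/6.
The leader anticipates this reaction. Substituting into P = 139 - 3Q gives P = 81 - (3/2)q_E, so π_E = (81 - (3/2)q_E)q_E - 30q_E.
Maximising: ∂π_E/∂q_E = 51 - 3q_E = 0, giving q_E = 17.
Then q_K = (116 - 3·17)/6 = 65/6.
Price P = 139 - 3·(167/6) = 111/2.
Kestrel's profit: (111/2 - 23)·(65/6) = 352.0833.

352.08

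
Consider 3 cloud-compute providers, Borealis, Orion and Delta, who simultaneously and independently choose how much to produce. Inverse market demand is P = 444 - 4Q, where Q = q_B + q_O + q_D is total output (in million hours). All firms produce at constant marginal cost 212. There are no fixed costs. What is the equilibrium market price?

270

A representative firm's profit is π_i = q_i(444 - 4Q) - 212q_i.
Setting ∂π_i/∂q_i = 0 with rivals' quantities fixed: 232 - 8q_i - 4·Σ_{j≠i} q_j = 0.
By symmetry each firm produces the same amount; substituting Σ_{j≠i} q_j = 2q_i yields q_i = 232/16 = 29/2.
Total output Q = 87/2, so price P = 444 - 4·(87/2) = 270.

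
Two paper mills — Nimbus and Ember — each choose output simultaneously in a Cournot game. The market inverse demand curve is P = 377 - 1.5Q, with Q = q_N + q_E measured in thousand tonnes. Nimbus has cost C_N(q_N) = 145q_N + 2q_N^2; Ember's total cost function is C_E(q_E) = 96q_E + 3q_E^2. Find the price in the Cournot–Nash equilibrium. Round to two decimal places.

Nimbus's profit: π_N = (377 - 1.5Q)q_N - (145q_N + 2q_N²). Setting ∂π_N/∂q_N = 0: 232 - 7q_N - (3/2)(q_E) = 0.
Ember's profit: π_E = (377 - 1.5Q)q_E - (96q_E + 3q_E²). Setting ∂π_E/∂q_E = 0: 281 - 9q_E - (3/2)(q_N) = 0.
So q_N = (232 - (3/2)q_E)/7 and q_E = (281 - (3/2)q_N)/9.
Solving the pair: q_N = 27.4321, q_E = 26.6502.
Total output Q = 54.0823, so price P = 377 - (3/2)·54.0823 = 295.8765.

295.88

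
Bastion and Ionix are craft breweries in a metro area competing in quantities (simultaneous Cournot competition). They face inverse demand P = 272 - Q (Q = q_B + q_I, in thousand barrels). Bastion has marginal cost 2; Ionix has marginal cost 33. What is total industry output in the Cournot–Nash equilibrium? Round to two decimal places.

169.67

Bastion's profit: π_B = (272 - Q)q_B - (2q_B). Setting ∂π_B/∂q_B = 0: 270 - 2q_B - (q_I) = 0.
Ionix's first-order condition: 239 - 2q_I - (q_B) = 0.
So q_B = (270 - q_I)/2 and q_I = (239 - q_B)/2.
Solving the pair: q_B = 301/3, q_I = 208/3.
Total output Q = 301/3 + 208/3 = 509/3.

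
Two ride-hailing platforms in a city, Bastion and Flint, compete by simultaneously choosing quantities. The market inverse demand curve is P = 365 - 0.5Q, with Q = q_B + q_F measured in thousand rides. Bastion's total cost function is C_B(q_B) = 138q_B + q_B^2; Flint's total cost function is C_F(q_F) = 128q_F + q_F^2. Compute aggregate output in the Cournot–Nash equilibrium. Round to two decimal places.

132.57

Bastion's profit: π_B = (365 - 0.5Q)q_B - (138q_B + q_B²). Setting ∂π_B/∂q_B = 0: 227 - 3q_B - (1/2)(q_F) = 0.
Flint's profit: π_F = (365 - 0.5Q)q_F - (128q_F + q_F²). Setting ∂π_F/∂q_F = 0: 237 - 3q_F - (1/2)(q_B) = 0.
Rearranging gives the reaction functions q_B = (227 - (1/2)q_F)/3 and q_F = (237 - (1/2)q_B)/3.
Solving the pair: q_B = 450/7, q_F = 478/7.
Total output Q = 450/7 + 478/7 = 928/7.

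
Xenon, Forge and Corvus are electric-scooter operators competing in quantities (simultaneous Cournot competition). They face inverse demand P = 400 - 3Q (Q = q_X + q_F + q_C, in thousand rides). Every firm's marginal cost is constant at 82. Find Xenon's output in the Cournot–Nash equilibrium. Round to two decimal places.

Each firm earns π_i = (400 - 3Q)q_i - 82q_i.
First-order condition (treating rivals' output as given): 318 - 6q_i - 3·Σ_{j≠i} q_j = 0.
By symmetry each firm produces the same amount; substituting Σ_{j≠i} q_j = 2q_i yields q_i = 318/12 = 53/2.

26.50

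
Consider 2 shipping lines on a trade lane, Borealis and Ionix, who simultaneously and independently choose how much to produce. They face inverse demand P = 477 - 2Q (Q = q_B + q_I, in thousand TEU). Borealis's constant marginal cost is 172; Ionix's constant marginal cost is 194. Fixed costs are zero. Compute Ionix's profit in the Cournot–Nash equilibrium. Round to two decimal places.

Borealis's profit: π_B = (477 - 2Q)q_B - (172q_B). Setting ∂π_B/∂q_B = 0: 305 - 4q_B - 2(q_I) = 0.
Ionix's first-order condition: 283 - 4q_I - 2(q_B) = 0.
Best responses: q_B = (305 - 2q_I)/4, q_I = (283 - 2q_B)/4.
Solving the pair: q_B = 109/2, q_I = 87/2.
Price P = 477 - 2·98 = 281.
Ionix's profit: (281 - 194)·(87/2) = 3784.5000.

3784.50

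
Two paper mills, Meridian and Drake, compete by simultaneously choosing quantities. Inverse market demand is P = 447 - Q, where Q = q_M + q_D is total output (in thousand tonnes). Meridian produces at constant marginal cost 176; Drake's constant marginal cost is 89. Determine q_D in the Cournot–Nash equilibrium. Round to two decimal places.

148.33

Meridian's profit: π_M = (447 - Q)q_M - (176q_M). Setting ∂π_M/∂q_M = 0: 271 - 2q_M - (q_D) = 0.
Drake's profit: π_D = (447 - Q)q_D - (89q_D). Setting ∂π_D/∂q_D = 0: 358 - 2q_D - (q_M) = 0.
Best responses: q_M = (271 - q_D)/2, q_D = (358 - q_M)/2.
Solving the pair: q_M = 184/3, q_D = 445/3.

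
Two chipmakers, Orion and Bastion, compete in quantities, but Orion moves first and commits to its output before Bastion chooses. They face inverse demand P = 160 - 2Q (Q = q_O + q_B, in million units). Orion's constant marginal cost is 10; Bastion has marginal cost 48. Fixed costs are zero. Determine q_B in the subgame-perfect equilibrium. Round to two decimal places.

Solve by backward induction. Given q_O, the follower Bastion maximises π_B = (160 - 2q_O - 2q_B)q_B - 48q_B.
Follower FOC: 112 - 2q_O - 4q_B = 0, so q_B(q_O) = (112 - 2q_O)/4.
Orion substitutes q_B(q_O) into its own profit: π_O = q_O(160 - 2q_O - (112 - 2q_O)/2) - 10q_O = (104 - q_O)q_O - 10q_O.
The leader's first-order condition 94 - 2q_O = 0 yields q_O = 47.
Then q_B = (112 - 2·47)/4 = 9/2.

4.50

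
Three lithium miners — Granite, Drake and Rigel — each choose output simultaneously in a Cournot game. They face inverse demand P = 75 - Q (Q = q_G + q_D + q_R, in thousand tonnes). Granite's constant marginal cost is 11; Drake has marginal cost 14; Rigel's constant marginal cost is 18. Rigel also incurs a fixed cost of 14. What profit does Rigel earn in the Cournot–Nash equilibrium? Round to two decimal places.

Granite's profit: π_G = (75 - Q)q_G - (11q_G). Setting ∂π_G/∂q_G = 0: 64 - 2q_G - (q_D + q_R) = 0.
Drake's first-order condition: 61 - 2q_D - (q_G + q_R) = 0.
Rigel's first-order condition: 57 - 2q_R - (q_G + q_D) = 0.
Adding the 3 conditions: 182 − 2Q − 2Q = 0, i.e. Q = 91/2.
Back-substituting: q_G = (64 − 91/2) = 37/2, q_D = (61 − 91/2) = 31/2, q_R = (57 − 91/2) = 23/2.
Price P = 75 - 91/2 = 59/2.
Rigel's profit: (59/2 - 18)·(23/2) - 14 = 473/4.

118.25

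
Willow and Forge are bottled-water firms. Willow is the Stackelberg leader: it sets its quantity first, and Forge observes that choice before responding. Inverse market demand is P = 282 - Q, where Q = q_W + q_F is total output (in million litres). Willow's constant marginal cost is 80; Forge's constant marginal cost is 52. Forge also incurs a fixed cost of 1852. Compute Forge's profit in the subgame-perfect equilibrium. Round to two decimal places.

The follower Forge best-responds to any q_W: π_F = (282 - Q)q_F - 52q_F.
Follower FOC: 230 - q_W - 2q_F = 0, so q_F(q_W) = (230 - q_W)/2.
Willow substitutes q_F(q_W) into its own profit: π_W = q_W(282 - q_W - (230 - q_W)/2) - 80q_W = (167 - (1/2)q_W)q_W - 80q_W.
Maximising: ∂π_W/∂q_W = 87 - q_W = 0, giving q_W = 87.
Then q_F = (230 - 87)/2 = 143/2.
Price P = 282 - 317/2 = 247/2.
Forge's profit: (247/2 - 52)·(143/2) - 1852 = 3260.2500.

3260.25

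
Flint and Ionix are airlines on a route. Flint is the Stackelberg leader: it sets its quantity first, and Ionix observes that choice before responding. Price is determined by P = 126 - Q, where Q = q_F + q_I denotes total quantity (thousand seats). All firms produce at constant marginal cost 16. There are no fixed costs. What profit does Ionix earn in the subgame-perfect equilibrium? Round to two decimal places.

756.25

The follower Ionix best-responds to any q_F: π_I = (126 - Q)q_I - 16q_I.
Setting the follower's marginal profit to zero, 110 - q_F - 2q_I = 0, i.e. q_I = (110 - q_F)/2.
Flint substitutes q_I(q_F) into its own profit: π_F = q_F(126 - q_F - (110 - q_F)/2) - 16q_F = (71 - (1/2)q_F)q_F - 16q_F.
Maximising: ∂π_F/∂q_F = 55 - q_F = 0, giving q_F = 55.
Then q_I = (110 - 55)/2 = 55/2.
Price P = 126 - 165/2 = 87/2.
Ionix's profit: (87/2 - 16)·(55/2) = 756.2500.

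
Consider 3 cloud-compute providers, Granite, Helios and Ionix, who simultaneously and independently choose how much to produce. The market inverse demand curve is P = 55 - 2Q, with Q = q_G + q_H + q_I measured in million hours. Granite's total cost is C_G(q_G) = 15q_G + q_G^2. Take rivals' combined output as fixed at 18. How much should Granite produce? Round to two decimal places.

With rivals' combined output fixed at 18, Granite's profit is π_G = (55 - 2·18 - 2q_G)q_G - (15q_G + q_G²) = (19 - 2q_G)q_G - (15q_G + q_G²).
∂π_G/∂q_G = 4 - 6q_G = 0, so q_G = 2/3.

0.67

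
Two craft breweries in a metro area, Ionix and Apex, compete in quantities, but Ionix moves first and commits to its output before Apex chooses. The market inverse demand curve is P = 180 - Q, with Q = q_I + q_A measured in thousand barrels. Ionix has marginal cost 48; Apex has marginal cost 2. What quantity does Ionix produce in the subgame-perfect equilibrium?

The follower Apex best-responds to any q_I: π_A = (180 - Q)q_A - 2q_A.
Follower FOC: 178 - q_I - 2q_A = 0, so q_A(q_I) = (178 - q_I)/2.
The leader anticipates this reaction. Substituting into P = 180 - Q gives P = 91 - (1/2)q_I, so π_I = (91 - (1/2)q_I)q_I - 48q_I.
Maximising: ∂π_I/∂q_I = 43 - q_I = 0, giving q_I = 43.
Then q_A = (178 - 43)/2 = 135/2.

43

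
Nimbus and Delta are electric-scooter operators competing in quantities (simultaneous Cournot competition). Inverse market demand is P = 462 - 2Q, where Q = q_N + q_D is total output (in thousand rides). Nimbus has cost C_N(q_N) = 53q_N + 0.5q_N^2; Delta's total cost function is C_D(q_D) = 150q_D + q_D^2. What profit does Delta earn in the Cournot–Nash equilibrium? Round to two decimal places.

2443.33

Nimbus's profit: π_N = (462 - 2Q)q_N - (53q_N + (1/2)q_N²). Setting ∂π_N/∂q_N = 0: 409 - 5q_N - 2(q_D) = 0.
Delta's first-order condition: 312 - 6q_D - 2(q_N) = 0.
Rearranging gives the reaction functions q_N = (409 - 2q_D)/5 and q_D = (312 - 2q_N)/6.
Substituting one into the other gives q_N = 915/13 and q_D = 371/13.
Price P = 462 - 2·(1286/13) = 264.1538.
Delta's profit: 264.1538·(371/13) - 150·(371/13) - (371/13)² = 2443.3314.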